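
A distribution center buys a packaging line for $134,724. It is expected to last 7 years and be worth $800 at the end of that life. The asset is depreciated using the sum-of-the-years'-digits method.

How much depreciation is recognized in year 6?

$9,566

Depreciable base = $134,724 − $800 = $133,924.
Sum of the years' digits = 7+6+5+4+3+2+1 = 28.
Year 1: $133,924 × 7/28 = $33,481. Book value $101,243.
Year 2: $133,924 × 6/28 = $28,698. Book value $72,545.
Year 3: $133,924 × 5/28 = $23,915. Book value $48,630.
Year 4: $133,924 × 4/28 = $19,132. Book value $29,498.
Year 5: $133,924 × 3/28 = $14,349. Book value $15,149.
Year 6: $133,924 × 2/28 = $9,566. Book value $5,583.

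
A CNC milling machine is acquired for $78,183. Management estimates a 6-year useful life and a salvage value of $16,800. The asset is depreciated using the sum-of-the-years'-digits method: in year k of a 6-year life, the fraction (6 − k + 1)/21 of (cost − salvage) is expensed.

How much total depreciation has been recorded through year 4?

Depreciable base = $78,183 − $16,800 = $61,383.
Sum of the years' digits = 6+5+4+3+2+1 = 21.
Year 1: $61,383 × 6/21 = $17,538. Book value $60,645.
Year 2: $61,383 × 5/21 = $14,615. Book value $46,030.
Year 3: $61,383 × 4/21 = $11,692. Book value $34,338.
Year 4: $61,383 × 3/21 = $8,769. Book value $25,569.
Accumulated through year 4 = $78,183 − $25,569 = $52,614.

$52,614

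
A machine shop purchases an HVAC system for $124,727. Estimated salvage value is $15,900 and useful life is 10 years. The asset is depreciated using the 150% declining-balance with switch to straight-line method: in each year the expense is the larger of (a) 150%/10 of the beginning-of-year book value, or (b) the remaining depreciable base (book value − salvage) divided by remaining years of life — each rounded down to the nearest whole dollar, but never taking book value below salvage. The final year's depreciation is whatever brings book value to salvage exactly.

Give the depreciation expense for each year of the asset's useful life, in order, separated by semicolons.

Depreciable base = $124,727 − $15,900 = $108,827.
Year 1: DB = ⌊$124,727 × 150%/10⌋ = $18,709; SL = ⌊$108,827/10⌋ = $10,882 → take DB $18,709. Book value $106,018.
Year 2: DB = ⌊$106,018 × 150%/10⌋ = $15,902; SL = ⌊$90,118/9⌋ = $10,013 → take DB $15,902. Book value $90,116.
Year 3: DB = ⌊$90,116 × 150%/10⌋ = $13,517; SL = ⌊$74,216/8⌋ = $9,277 → take DB $13,517. Book value $76,599.
Year 4: DB = ⌊$76,599 × 150%/10⌋ = $11,489; SL = ⌊$60,699/7⌋ = $8,671 → take DB $11,489. Book value $65,110.
Year 5: DB = ⌊$65,110 × 150%/10⌋ = $9,766; SL = ⌊$49,210/6⌋ = $8,201 → take DB $9,766. Book value $55,344.
Year 6: DB = ⌊$55,344 × 150%/10⌋ = $8,301; SL = ⌊$39,444/5⌋ = $7,888 → take DB $8,301. Book value $47,043.
Year 7: DB = ⌊$47,043 × 150%/10⌋ = $7,056; SL = ⌊$31,143/4⌋ = $7,785 → take SL $7,785. Book value $39,258.
Year 8: DB = ⌊$39,258 × 150%/10⌋ = $5,888; SL = ⌊$23,358/3⌋ = $7,786 → take SL $7,786. Book value $31,472.
Year 9: DB = ⌊$31,472 × 150%/10⌋ = $4,720; SL = ⌊$15,572/2⌋ = $7,786 → take SL $7,786. Book value $23,686.
Year 10 (final): $23,686 − $15,900 = $7,786. Book value $15,900.

$18,709; $15,902; $13,517; $11,489; $9,766; $8,301; $7,785; $7,786; $7,786; $7,786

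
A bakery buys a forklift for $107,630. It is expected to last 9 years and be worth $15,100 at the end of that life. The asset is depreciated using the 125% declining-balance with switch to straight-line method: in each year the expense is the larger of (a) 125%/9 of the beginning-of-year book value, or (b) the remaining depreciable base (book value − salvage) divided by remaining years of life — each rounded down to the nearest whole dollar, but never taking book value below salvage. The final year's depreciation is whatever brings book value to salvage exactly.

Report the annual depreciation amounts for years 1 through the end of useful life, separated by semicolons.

$14,948; $12,872; $11,084; $9,545; $8,816; $8,816; $8,816; $8,816; $8,817

Depreciable base = $107,630 − $15,100 = $92,530.
Year 1: DB = ⌊$107,630 × 125%/9⌋ = $14,948; SL = ⌊$92,530/9⌋ = $10,281 → take DB $14,948. Book value $92,682.
Year 2: DB = ⌊$92,682 × 125%/9⌋ = $12,872; SL = ⌊$77,582/8⌋ = $9,697 → take DB $12,872. Book value $79,810.
Year 3: DB = ⌊$79,810 × 125%/9⌋ = $11,084; SL = ⌊$64,710/7⌋ = $9,244 → take DB $11,084. Book value $68,726.
Year 4: DB = ⌊$68,726 × 125%/9⌋ = $9,545; SL = ⌊$53,626/6⌋ = $8,937 → take DB $9,545. Book value $59,181.
Year 5: DB = ⌊$59,181 × 125%/9⌋ = $8,219; SL = ⌊$44,081/5⌋ = $8,816 → take SL $8,816. Book value $50,365.
Year 6: DB = ⌊$50,365 × 125%/9⌋ = $6,995; SL = ⌊$35,265/4⌋ = $8,816 → take SL $8,816. Book value $41,549.
Year 7: DB = ⌊$41,549 × 125%/9⌋ = $5,770; SL = ⌊$26,449/3⌋ = $8,816 → take SL $8,816. Book value $32,733.
Year 8: DB = ⌊$32,733 × 125%/9⌋ = $4,546; SL = ⌊$17,633/2⌋ = $8,816 → take SL $8,816. Book value $23,917.
Year 9 (final): $23,917 − $15,100 = $8,817. Book value $15,100.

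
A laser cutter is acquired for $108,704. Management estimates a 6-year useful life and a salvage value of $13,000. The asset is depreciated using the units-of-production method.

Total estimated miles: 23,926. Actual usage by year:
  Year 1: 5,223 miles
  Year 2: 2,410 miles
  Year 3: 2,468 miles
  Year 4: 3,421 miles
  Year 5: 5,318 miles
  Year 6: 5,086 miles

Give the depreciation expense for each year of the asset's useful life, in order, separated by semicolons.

$20,892; $9,640; $9,872; $13,684; $21,272; $20,344

Depreciable base = $108,704 − $13,000 = $95,704.
Rate = $95,704 / 23,926 miles = $4 per mile.
Year 1: 5,223 × $4 = $20,892. Book value $87,812.
Year 2: 2,410 × $4 = $9,640. Book value $78,172.
Year 3: 2,468 × $4 = $9,872. Book value $68,300.
Year 4: 3,421 × $4 = $13,684. Book value $54,616.
Year 5: 5,318 × $4 = $21,272. Book value $33,344.
Year 6: 5,086 × $4 = $20,344. Book value $13,000.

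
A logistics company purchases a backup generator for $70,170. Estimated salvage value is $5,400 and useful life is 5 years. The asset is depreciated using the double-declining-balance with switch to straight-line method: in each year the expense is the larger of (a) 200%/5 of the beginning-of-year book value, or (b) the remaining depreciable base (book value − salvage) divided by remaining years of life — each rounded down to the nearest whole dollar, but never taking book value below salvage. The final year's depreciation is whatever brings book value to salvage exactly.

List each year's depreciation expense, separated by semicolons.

$28,068; $16,840; $10,104; $6,063; $3,695

Depreciable base = $70,170 − $5,400 = $64,770.
Year 1: DB = ⌊$70,170 × 200%/5⌋ = $28,068; SL = ⌊$64,770/5⌋ = $12,954 → take DB $28,068. Book value $42,102.
Year 2: DB = ⌊$42,102 × 200%/5⌋ = $16,840; SL = ⌊$36,702/4⌋ = $9,175 → take DB $16,840. Book value $25,262.
Year 3: DB = ⌊$25,262 × 200%/5⌋ = $10,104; SL = ⌊$19,862/3⌋ = $6,620 → take DB $10,104. Book value $15,158.
Year 4: DB = ⌊$15,158 × 200%/5⌋ = $6,063; SL = ⌊$9,758/2⌋ = $4,879 → take DB $6,063. Book value $9,095.
Year 5 (final): $9,095 − $5,400 = $3,695. Book value $5,400.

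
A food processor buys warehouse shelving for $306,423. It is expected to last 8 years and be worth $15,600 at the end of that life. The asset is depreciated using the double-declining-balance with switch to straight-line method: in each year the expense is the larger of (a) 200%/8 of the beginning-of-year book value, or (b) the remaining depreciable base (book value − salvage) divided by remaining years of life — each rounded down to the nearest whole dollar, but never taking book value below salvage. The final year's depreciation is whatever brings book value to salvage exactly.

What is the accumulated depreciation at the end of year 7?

$271,784

Depreciable base = $306,423 − $15,600 = $290,823.
Year 1: DB = ⌊$306,423 × 200%/8⌋ = $76,605; SL = ⌊$290,823/8⌋ = $36,352 → take DB $76,605. Book value $229,818.
Year 2: DB = ⌊$229,818 × 200%/8⌋ = $57,454; SL = ⌊$214,218/7⌋ = $30,602 → take DB $57,454. Book value $172,364.
Year 3: DB = ⌊$172,364 × 200%/8⌋ = $43,091; SL = ⌊$156,764/6⌋ = $26,127 → take DB $43,091. Book value $129,273.
Year 4: DB = ⌊$129,273 × 200%/8⌋ = $32,318; SL = ⌊$113,673/5⌋ = $22,734 → take DB $32,318. Book value $96,955.
Year 5: DB = ⌊$96,955 × 200%/8⌋ = $24,238; SL = ⌊$81,355/4⌋ = $20,338 → take DB $24,238. Book value $72,717.
Year 6: DB = ⌊$72,717 × 200%/8⌋ = $18,179; SL = ⌊$57,117/3⌋ = $19,039 → take SL $19,039. Book value $53,678.
Year 7: DB = ⌊$53,678 × 200%/8⌋ = $13,419; SL = ⌊$38,078/2⌋ = $19,039 → take SL $19,039. Book value $34,639.
Accumulated through year 7 = $306,423 − $34,639 = $271,784.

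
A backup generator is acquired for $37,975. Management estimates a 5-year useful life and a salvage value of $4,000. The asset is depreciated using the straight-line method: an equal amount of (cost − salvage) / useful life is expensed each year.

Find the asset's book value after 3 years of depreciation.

$17,590

Depreciable base = $37,975 − $4,000 = $33,975.
Annual expense = $33,975 / 5 = $6,795.
End of year 1: book value $31,180.
End of year 2: book value $24,385.
End of year 3: book value $17,590.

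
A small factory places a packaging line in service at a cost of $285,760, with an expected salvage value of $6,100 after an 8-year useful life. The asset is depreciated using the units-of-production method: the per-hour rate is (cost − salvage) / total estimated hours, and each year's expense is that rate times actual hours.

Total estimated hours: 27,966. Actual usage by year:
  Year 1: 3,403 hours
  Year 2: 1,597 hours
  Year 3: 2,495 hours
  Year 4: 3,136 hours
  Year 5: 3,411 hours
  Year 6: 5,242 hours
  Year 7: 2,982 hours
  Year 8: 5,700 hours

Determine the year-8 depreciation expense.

Depreciable base = $285,760 − $6,100 = $279,660.
Rate = $279,660 / 27,966 hours = $10 per hour.
Year 1: 3,403 × $10 = $34,030. Book value $251,730.
Year 2: 1,597 × $10 = $15,970. Book value $235,760.
Year 3: 2,495 × $10 = $24,950. Book value $210,810.
Year 4: 3,136 × $10 = $31,360. Book value $179,450.
Year 5: 3,411 × $10 = $34,110. Book value $145,340.
Year 6: 5,242 × $10 = $52,420. Book value $92,920.
Year 7: 2,982 × $10 = $29,820. Book value $63,100.
Year 8: 5,700 × $10 = $57,000. Book value $6,100.

$57,000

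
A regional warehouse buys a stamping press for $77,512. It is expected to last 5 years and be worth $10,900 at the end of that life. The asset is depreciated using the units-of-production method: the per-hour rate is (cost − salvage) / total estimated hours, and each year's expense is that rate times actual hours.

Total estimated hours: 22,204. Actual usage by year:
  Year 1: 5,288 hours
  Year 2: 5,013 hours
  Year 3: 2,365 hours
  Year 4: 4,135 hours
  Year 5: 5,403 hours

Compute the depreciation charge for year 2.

$15,039

Depreciable base = $77,512 − $10,900 = $66,612.
Rate = $66,612 / 22,204 hours = $3 per hour.
Year 1: 5,288 × $3 = $15,864. Book value $61,648.
Year 2: 5,013 × $3 = $15,039. Book value $46,609.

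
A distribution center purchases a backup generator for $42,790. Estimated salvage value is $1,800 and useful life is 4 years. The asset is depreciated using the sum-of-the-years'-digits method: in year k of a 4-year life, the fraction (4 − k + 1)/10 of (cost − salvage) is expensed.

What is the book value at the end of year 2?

$14,097

Depreciable base = $42,790 − $1,800 = $40,990.
Sum of the years' digits = 4+3+2+1 = 10.
Year 1: $40,990 × 4/10 = $16,396. Book value $26,394.
Year 2: $40,990 × 3/10 = $12,297. Book value $14,097.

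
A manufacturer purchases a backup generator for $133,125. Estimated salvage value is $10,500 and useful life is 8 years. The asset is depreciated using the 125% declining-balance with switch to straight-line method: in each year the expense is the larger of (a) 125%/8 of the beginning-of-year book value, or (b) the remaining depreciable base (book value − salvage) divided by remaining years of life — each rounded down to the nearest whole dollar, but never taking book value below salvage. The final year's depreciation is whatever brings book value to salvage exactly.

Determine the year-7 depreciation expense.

$13,894

Depreciable base = $133,125 − $10,500 = $122,625.
Year 1: DB = ⌊$133,125 × 125%/8⌋ = $20,800; SL = ⌊$122,625/8⌋ = $15,328 → take DB $20,800. Book value $112,325.
Year 2: DB = ⌊$112,325 × 125%/8⌋ = $17,550; SL = ⌊$101,825/7⌋ = $14,546 → take DB $17,550. Book value $94,775.
Year 3: DB = ⌊$94,775 × 125%/8⌋ = $14,808; SL = ⌊$84,275/6⌋ = $14,045 → take DB $14,808. Book value $79,967.
Year 4: DB = ⌊$79,967 × 125%/8⌋ = $12,494; SL = ⌊$69,467/5⌋ = $13,893 → take SL $13,893. Book value $66,074.
Year 5: DB = ⌊$66,074 × 125%/8⌋ = $10,324; SL = ⌊$55,574/4⌋ = $13,893 → take SL $13,893. Book value $52,181.
Year 6: DB = ⌊$52,181 × 125%/8⌋ = $8,153; SL = ⌊$41,681/3⌋ = $13,893 → take SL $13,893. Book value $38,288.
Year 7: DB = ⌊$38,288 × 125%/8⌋ = $5,982; SL = ⌊$27,788/2⌋ = $13,894 → take SL $13,894. Book value $24,394.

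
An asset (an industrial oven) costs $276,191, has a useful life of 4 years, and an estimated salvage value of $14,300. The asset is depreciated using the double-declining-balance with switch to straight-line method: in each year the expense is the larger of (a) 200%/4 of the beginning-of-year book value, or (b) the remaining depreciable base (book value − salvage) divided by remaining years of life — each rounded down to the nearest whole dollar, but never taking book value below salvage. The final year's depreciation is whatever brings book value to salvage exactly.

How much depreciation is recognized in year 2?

Depreciable base = $276,191 − $14,300 = $261,891.
Year 1: DB = ⌊$276,191 × 200%/4⌋ = $138,095; SL = ⌊$261,891/4⌋ = $65,472 → take DB $138,095. Book value $138,096.
Year 2: DB = ⌊$138,096 × 200%/4⌋ = $69,048; SL = ⌊$123,796/3⌋ = $41,265 → take DB $69,048. Book value $69,048.

$69,048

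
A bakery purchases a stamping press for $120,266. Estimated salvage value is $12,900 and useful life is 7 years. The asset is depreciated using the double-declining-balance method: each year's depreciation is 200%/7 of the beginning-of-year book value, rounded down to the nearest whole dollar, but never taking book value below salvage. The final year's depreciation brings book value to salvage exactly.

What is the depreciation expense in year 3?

$17,531

Depreciable base = $120,266 − $12,900 = $107,366.
Year 1: ⌊$120,266 × 200%/7⌋ = $34,361. Book value $85,905.
Year 2: ⌊$85,905 × 200%/7⌋ = $24,544. Book value $61,361.
Year 3: ⌊$61,361 × 200%/7⌋ = $17,531. Book value $43,830.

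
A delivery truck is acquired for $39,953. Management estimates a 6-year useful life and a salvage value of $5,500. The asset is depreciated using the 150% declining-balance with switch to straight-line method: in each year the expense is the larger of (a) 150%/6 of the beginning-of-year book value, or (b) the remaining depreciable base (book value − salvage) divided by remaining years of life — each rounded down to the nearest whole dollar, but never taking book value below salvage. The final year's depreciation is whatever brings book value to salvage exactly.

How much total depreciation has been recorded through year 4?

$27,311

Depreciable base = $39,953 − $5,500 = $34,453.
Year 1: DB = ⌊$39,953 × 150%/6⌋ = $9,988; SL = ⌊$34,453/6⌋ = $5,742 → take DB $9,988. Book value $29,965.
Year 2: DB = ⌊$29,965 × 150%/6⌋ = $7,491; SL = ⌊$24,465/5⌋ = $4,893 → take DB $7,491. Book value $22,474.
Year 3: DB = ⌊$22,474 × 150%/6⌋ = $5,618; SL = ⌊$16,974/4⌋ = $4,243 → take DB $5,618. Book value $16,856.
Year 4: DB = ⌊$16,856 × 150%/6⌋ = $4,214; SL = ⌊$11,356/3⌋ = $3,785 → take DB $4,214. Book value $12,642.
Accumulated through year 4 = $39,953 − $12,642 = $27,311.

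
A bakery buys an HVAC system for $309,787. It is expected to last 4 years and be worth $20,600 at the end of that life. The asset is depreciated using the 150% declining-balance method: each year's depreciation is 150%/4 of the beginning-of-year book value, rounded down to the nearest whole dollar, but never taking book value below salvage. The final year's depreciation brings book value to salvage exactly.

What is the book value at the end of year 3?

$75,632

Depreciable base = $309,787 − $20,600 = $289,187.
Year 1: ⌊$309,787 × 150%/4⌋ = $116,170. Book value $193,617.
Year 2: ⌊$193,617 × 150%/4⌋ = $72,606. Book value $121,011.
Year 3: ⌊$121,011 × 150%/4⌋ = $45,379. Book value $75,632.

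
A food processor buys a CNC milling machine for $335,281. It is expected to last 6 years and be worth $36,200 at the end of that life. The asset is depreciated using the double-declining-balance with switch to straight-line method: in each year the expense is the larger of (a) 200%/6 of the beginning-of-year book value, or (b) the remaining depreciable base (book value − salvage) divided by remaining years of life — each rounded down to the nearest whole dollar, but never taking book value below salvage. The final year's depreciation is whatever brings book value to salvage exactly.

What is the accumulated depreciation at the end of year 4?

$269,052

Depreciable base = $335,281 − $36,200 = $299,081.
Year 1: DB = ⌊$335,281 × 200%/6⌋ = $111,760; SL = ⌊$299,081/6⌋ = $49,846 → take DB $111,760. Book value $223,521.
Year 2: DB = ⌊$223,521 × 200%/6⌋ = $74,507; SL = ⌊$187,321/5⌋ = $37,464 → take DB $74,507. Book value $149,014.
Year 3: DB = ⌊$149,014 × 200%/6⌋ = $49,671; SL = ⌊$112,814/4⌋ = $28,203 → take DB $49,671. Book value $99,343.
Year 4: DB = ⌊$99,343 × 200%/6⌋ = $33,114; SL = ⌊$63,143/3⌋ = $21,047 → take DB $33,114. Book value $66,229.
Accumulated through year 4 = $335,281 − $66,229 = $269,052.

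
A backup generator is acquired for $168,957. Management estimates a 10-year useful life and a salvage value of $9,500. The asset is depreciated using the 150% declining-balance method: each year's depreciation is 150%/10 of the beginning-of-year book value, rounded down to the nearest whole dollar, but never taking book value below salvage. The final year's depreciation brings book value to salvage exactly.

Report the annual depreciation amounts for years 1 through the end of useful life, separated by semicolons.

$25,343; $21,542; $18,310; $15,564; $13,229; $11,245; $9,558; $8,124; $6,906; $29,636

Depreciable base = $168,957 − $9,500 = $159,457.
Year 1: ⌊$168,957 × 150%/10⌋ = $25,343. Book value $143,614.
Year 2: ⌊$143,614 × 150%/10⌋ = $21,542. Book value $122,072.
Year 3: ⌊$122,072 × 150%/10⌋ = $18,310. Book value $103,762.
Year 4: ⌊$103,762 × 150%/10⌋ = $15,564. Book value $88,198.
Year 5: ⌊$88,198 × 150%/10⌋ = $13,229. Book value $74,969.
Year 6: ⌊$74,969 × 150%/10⌋ = $11,245. Book value $63,724.
Year 7: ⌊$63,724 × 150%/10⌋ = $9,558. Book value $54,166.
Year 8: ⌊$54,166 × 150%/10⌋ = $8,124. Book value $46,042.
Year 9: ⌊$46,042 × 150%/10⌋ = $6,906. Book value $39,136.
Year 10 (final): $39,136 − $9,500 = $29,636. Book value $9,500.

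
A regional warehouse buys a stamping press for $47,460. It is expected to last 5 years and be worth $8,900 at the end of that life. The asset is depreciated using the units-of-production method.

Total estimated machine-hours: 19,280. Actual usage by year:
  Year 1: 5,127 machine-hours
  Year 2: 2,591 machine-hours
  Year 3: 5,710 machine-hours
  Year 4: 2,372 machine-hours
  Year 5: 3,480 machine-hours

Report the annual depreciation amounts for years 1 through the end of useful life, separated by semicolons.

Depreciable base = $47,460 − $8,900 = $38,560.
Rate = $38,560 / 19,280 machine-hours = $2 per machine-hour.
Year 1: 5,127 × $2 = $10,254. Book value $37,206.
Year 2: 2,591 × $2 = $5,182. Book value $32,024.
Year 3: 5,710 × $2 = $11,420. Book value $20,604.
Year 4: 2,372 × $2 = $4,744. Book value $15,860.
Year 5: 3,480 × $2 = $6,960. Book value $8,900.

$10,254; $5,182; $11,420; $4,744; $6,960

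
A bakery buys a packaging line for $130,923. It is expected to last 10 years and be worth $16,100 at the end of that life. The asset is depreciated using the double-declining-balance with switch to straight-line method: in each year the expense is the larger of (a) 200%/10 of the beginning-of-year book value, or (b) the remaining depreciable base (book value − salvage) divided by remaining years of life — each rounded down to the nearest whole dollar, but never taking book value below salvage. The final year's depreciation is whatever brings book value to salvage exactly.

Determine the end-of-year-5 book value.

Depreciable base = $130,923 − $16,100 = $114,823.
Year 1: DB = ⌊$130,923 × 200%/10⌋ = $26,184; SL = ⌊$114,823/10⌋ = $11,482 → take DB $26,184. Book value $104,739.
Year 2: DB = ⌊$104,739 × 200%/10⌋ = $20,947; SL = ⌊$88,639/9⌋ = $9,848 → take DB $20,947. Book value $83,792.
Year 3: DB = ⌊$83,792 × 200%/10⌋ = $16,758; SL = ⌊$67,692/8⌋ = $8,461 → take DB $16,758. Book value $67,034.
Year 4: DB = ⌊$67,034 × 200%/10⌋ = $13,406; SL = ⌊$50,934/7⌋ = $7,276 → take DB $13,406. Book value $53,628.
Year 5: DB = ⌊$53,628 × 200%/10⌋ = $10,725; SL = ⌊$37,528/6⌋ = $6,254 → take DB $10,725. Book value $42,903.

$42,903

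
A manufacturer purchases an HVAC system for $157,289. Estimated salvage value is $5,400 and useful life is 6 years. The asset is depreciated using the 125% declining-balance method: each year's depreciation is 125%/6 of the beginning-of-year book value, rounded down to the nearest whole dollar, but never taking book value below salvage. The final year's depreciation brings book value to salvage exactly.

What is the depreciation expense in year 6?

$43,514

Depreciable base = $157,289 − $5,400 = $151,889.
Year 1: ⌊$157,289 × 125%/6⌋ = $32,768. Book value $124,521.
Year 2: ⌊$124,521 × 125%/6⌋ = $25,941. Book value $98,580.
Year 3: ⌊$98,580 × 125%/6⌋ = $20,537. Book value $78,043.
Year 4: ⌊$78,043 × 125%/6⌋ = $16,258. Book value $61,785.
Year 5: ⌊$61,785 × 125%/6⌋ = $12,871. Book value $48,914.
Year 6 (final): $48,914 − $5,400 = $43,514. Book value $5,400.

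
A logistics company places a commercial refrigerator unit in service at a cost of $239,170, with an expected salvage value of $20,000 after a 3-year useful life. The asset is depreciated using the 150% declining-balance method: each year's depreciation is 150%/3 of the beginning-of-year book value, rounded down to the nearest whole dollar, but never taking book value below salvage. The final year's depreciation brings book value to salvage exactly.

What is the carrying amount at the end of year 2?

Depreciable base = $239,170 − $20,000 = $219,170.
Year 1: ⌊$239,170 × 150%/3⌋ = $119,585. Book value $119,585.
Year 2: ⌊$119,585 × 150%/3⌋ = $59,792. Book value $59,793.

$59,793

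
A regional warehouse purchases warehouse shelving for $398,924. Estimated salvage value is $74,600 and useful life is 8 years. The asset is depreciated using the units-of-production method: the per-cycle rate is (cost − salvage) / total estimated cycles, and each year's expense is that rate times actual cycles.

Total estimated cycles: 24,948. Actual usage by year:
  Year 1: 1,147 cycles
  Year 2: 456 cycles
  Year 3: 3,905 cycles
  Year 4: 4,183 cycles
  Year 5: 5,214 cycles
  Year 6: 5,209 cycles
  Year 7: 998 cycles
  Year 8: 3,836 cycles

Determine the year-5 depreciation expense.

Depreciable base = $398,924 − $74,600 = $324,324.
Rate = $324,324 / 24,948 cycles = $13 per cycle.
Year 1: 1,147 × $13 = $14,911. Book value $384,013.
Year 2: 456 × $13 = $5,928. Book value $378,085.
Year 3: 3,905 × $13 = $50,765. Book value $327,320.
Year 4: 4,183 × $13 = $54,379. Book value $272,941.
Year 5: 5,214 × $13 = $67,782. Book value $205,159.

$67,782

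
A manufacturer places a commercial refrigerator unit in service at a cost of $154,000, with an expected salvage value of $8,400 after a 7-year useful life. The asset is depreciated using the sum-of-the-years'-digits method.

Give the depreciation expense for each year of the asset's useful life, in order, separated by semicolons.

Depreciable base = $154,000 − $8,400 = $145,600.
Sum of the years' digits = 7+6+5+4+3+2+1 = 28.
Year 1: $145,600 × 7/28 = $36,400. Book value $117,600.
Year 2: $145,600 × 6/28 = $31,200. Book value $86,400.
Year 3: $145,600 × 5/28 = $26,000. Book value $60,400.
Year 4: $145,600 × 4/28 = $20,800. Book value $39,600.
Year 5: $145,600 × 3/28 = $15,600. Book value $24,000.
Year 6: $145,600 × 2/28 = $10,400. Book value $13,600.
Year 7: $145,600 × 1/28 = $5,200. Book value $8,400.

$36,400; $31,200; $26,000; $20,800; $15,600; $10,400; $5,200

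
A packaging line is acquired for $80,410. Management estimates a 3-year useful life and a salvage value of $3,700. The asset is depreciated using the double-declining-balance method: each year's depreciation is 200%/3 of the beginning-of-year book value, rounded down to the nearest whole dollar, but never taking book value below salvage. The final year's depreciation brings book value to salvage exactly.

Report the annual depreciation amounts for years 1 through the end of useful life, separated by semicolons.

Depreciable base = $80,410 − $3,700 = $76,710.
Year 1: ⌊$80,410 × 200%/3⌋ = $53,606. Book value $26,804.
Year 2: ⌊$26,804 × 200%/3⌋ = $17,869. Book value $8,935.
Year 3 (final): $8,935 − $3,700 = $5,235. Book value $3,700.

$53,606; $17,869; $5,235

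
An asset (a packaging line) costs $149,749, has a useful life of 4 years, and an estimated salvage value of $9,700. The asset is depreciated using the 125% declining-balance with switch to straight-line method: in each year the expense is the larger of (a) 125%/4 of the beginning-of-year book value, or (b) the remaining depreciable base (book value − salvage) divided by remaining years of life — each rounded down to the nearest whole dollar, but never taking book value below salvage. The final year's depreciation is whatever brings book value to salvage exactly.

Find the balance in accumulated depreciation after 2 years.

$78,968

Depreciable base = $149,749 − $9,700 = $140,049.
Year 1: DB = ⌊$149,749 × 125%/4⌋ = $46,796; SL = ⌊$140,049/4⌋ = $35,012 → take DB $46,796. Book value $102,953.
Year 2: DB = ⌊$102,953 × 125%/4⌋ = $32,172; SL = ⌊$93,253/3⌋ = $31,084 → take DB $32,172. Book value $70,781.
Accumulated through year 2 = $149,749 − $70,781 = $78,968.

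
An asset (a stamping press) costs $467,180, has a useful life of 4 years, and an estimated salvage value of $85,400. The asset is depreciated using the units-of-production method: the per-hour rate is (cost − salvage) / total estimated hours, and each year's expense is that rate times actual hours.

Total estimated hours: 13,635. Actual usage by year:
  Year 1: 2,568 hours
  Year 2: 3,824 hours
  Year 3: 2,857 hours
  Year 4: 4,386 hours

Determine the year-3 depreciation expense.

Depreciable base = $467,180 − $85,400 = $381,780.
Rate = $381,780 / 13,635 hours = $28 per hour.
Year 1: 2,568 × $28 = $71,904. Book value $395,276.
Year 2: 3,824 × $28 = $107,072. Book value $288,204.
Year 3: 2,857 × $28 = $79,996. Book value $208,208.

$79,996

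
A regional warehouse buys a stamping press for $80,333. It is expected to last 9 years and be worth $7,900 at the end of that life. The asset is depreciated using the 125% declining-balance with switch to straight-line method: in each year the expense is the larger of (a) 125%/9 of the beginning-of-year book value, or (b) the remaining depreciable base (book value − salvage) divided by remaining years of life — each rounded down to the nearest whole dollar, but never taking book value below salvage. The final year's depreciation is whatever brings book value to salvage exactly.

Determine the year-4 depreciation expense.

$7,232

Depreciable base = $80,333 − $7,900 = $72,433.
Year 1: DB = ⌊$80,333 × 125%/9⌋ = $11,157; SL = ⌊$72,433/9⌋ = $8,048 → take DB $11,157. Book value $69,176.
Year 2: DB = ⌊$69,176 × 125%/9⌋ = $9,607; SL = ⌊$61,276/8⌋ = $7,659 → take DB $9,607. Book value $59,569.
Year 3: DB = ⌊$59,569 × 125%/9⌋ = $8,273; SL = ⌊$51,669/7⌋ = $7,381 → take DB $8,273. Book value $51,296.
Year 4: DB = ⌊$51,296 × 125%/9⌋ = $7,124; SL = ⌊$43,396/6⌋ = $7,232 → take SL $7,232. Book value $44,064.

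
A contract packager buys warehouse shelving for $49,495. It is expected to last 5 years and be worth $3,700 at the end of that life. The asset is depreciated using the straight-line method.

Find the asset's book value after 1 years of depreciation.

Depreciable base = $49,495 − $3,700 = $45,795.
Annual expense = $45,795 / 5 = $9,159.
End of year 1: book value $40,336.

$40,336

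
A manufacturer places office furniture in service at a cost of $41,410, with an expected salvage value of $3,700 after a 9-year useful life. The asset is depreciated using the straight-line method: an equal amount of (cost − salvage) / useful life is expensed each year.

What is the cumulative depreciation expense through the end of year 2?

Depreciable base = $41,410 − $3,700 = $37,710.
Annual expense = $37,710 / 9 = $4,190.
End of year 1: book value $37,220.
End of year 2: book value $33,030.
Accumulated through year 2 = $41,410 − $33,030 = $8,380.

$8,380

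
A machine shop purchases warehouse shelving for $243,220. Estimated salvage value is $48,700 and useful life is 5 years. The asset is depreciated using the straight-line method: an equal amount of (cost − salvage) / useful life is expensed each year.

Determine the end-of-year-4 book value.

Depreciable base = $243,220 − $48,700 = $194,520.
Annual expense = $194,520 / 5 = $38,904.
End of year 1: book value $204,316.
End of year 2: book value $165,412.
End of year 3: book value $126,508.
End of year 4: book value $87,604.

$87,604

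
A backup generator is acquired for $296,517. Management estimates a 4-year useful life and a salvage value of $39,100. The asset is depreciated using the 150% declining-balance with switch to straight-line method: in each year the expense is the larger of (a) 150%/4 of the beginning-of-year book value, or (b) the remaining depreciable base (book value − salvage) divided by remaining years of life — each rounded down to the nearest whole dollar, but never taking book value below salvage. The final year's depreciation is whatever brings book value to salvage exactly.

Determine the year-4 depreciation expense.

Depreciable base = $296,517 − $39,100 = $257,417.
Year 1: DB = ⌊$296,517 × 150%/4⌋ = $111,193; SL = ⌊$257,417/4⌋ = $64,354 → take DB $111,193. Book value $185,324.
Year 2: DB = ⌊$185,324 × 150%/4⌋ = $69,496; SL = ⌊$146,224/3⌋ = $48,741 → take DB $69,496. Book value $115,828.
Year 3: DB = ⌊$115,828 × 150%/4⌋ = $43,435; SL = ⌊$76,728/2⌋ = $38,364 → take DB $43,435. Book value $72,393.
Year 4 (final): $72,393 − $39,100 = $33,293. Book value $39,100.

$33,293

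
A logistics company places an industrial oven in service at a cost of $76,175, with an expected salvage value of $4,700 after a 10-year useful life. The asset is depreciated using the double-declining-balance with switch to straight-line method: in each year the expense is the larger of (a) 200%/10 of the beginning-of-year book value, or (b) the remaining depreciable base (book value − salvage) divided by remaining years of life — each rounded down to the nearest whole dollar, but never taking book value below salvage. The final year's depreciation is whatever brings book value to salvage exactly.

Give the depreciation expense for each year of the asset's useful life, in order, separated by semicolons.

$15,235; $12,188; $9,750; $7,800; $6,240; $4,992; $3,994; $3,758; $3,759; $3,759

Depreciable base = $76,175 − $4,700 = $71,475.
Year 1: DB = ⌊$76,175 × 200%/10⌋ = $15,235; SL = ⌊$71,475/10⌋ = $7,147 → take DB $15,235. Book value $60,940.
Year 2: DB = ⌊$60,940 × 200%/10⌋ = $12,188; SL = ⌊$56,240/9⌋ = $6,248 → take DB $12,188. Book value $48,752.
Year 3: DB = ⌊$48,752 × 200%/10⌋ = $9,750; SL = ⌊$44,052/8⌋ = $5,506 → take DB $9,750. Book value $39,002.
Year 4: DB = ⌊$39,002 × 200%/10⌋ = $7,800; SL = ⌊$34,302/7⌋ = $4,900 → take DB $7,800. Book value $31,202.
Year 5: DB = ⌊$31,202 × 200%/10⌋ = $6,240; SL = ⌊$26,502/6⌋ = $4,417 → take DB $6,240. Book value $24,962.
Year 6: DB = ⌊$24,962 × 200%/10⌋ = $4,992; SL = ⌊$20,262/5⌋ = $4,052 → take DB $4,992. Book value $19,970.
Year 7: DB = ⌊$19,970 × 200%/10⌋ = $3,994; SL = ⌊$15,270/4⌋ = $3,817 → take DB $3,994. Book value $15,976.
Year 8: DB = ⌊$15,976 × 200%/10⌋ = $3,195; SL = ⌊$11,276/3⌋ = $3,758 → take SL $3,758. Book value $12,218.
Year 9: DB = ⌊$12,218 × 200%/10⌋ = $2,443; SL = ⌊$7,518/2⌋ = $3,759 → take SL $3,759. Book value $8,459.
Year 10 (final): $8,459 − $4,700 = $3,759. Book value $4,700.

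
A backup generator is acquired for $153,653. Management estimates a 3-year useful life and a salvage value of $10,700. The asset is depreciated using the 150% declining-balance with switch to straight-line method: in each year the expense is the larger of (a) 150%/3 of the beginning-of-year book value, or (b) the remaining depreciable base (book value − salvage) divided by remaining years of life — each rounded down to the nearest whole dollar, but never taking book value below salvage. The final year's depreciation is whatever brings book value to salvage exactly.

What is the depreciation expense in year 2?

$38,413

Depreciable base = $153,653 − $10,700 = $142,953.
Year 1: DB = ⌊$153,653 × 150%/3⌋ = $76,826; SL = ⌊$142,953/3⌋ = $47,651 → take DB $76,826. Book value $76,827.
Year 2: DB = ⌊$76,827 × 150%/3⌋ = $38,413; SL = ⌊$66,127/2⌋ = $33,063 → take DB $38,413. Book value $38,414.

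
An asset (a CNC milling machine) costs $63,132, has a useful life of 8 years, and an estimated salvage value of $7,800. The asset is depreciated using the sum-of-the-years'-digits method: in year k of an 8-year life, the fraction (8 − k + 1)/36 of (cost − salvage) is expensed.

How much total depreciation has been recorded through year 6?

$50,721

Depreciable base = $63,132 − $7,800 = $55,332.
Sum of the years' digits = 8+7+6+5+4+3+2+1 = 36.
Year 1: $55,332 × 8/36 = $12,296. Book value $50,836.
Year 2: $55,332 × 7/36 = $10,759. Book value $40,077.
Year 3: $55,332 × 6/36 = $9,222. Book value $30,855.
Year 4: $55,332 × 5/36 = $7,685. Book value $23,170.
Year 5: $55,332 × 4/36 = $6,148. Book value $17,022.
Year 6: $55,332 × 3/36 = $4,611. Book value $12,411.
Accumulated through year 6 = $63,132 − $12,411 = $50,721.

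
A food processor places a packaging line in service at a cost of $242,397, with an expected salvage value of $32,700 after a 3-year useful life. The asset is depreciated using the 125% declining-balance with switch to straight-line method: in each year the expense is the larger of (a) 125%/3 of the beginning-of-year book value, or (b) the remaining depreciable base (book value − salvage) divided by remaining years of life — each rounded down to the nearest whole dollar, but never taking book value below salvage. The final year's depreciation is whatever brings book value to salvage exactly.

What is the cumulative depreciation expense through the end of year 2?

Depreciable base = $242,397 − $32,700 = $209,697.
Year 1: DB = ⌊$242,397 × 125%/3⌋ = $100,998; SL = ⌊$209,697/3⌋ = $69,899 → take DB $100,998. Book value $141,399.
Year 2: DB = ⌊$141,399 × 125%/3⌋ = $58,916; SL = ⌊$108,699/2⌋ = $54,349 → take DB $58,916. Book value $82,483.
Accumulated through year 2 = $242,397 − $82,483 = $159,914.

$159,914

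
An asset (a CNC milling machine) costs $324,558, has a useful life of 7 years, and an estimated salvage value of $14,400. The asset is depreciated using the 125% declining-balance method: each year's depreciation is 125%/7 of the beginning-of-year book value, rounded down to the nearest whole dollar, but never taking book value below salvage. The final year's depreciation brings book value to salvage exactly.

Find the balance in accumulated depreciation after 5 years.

$203,178

Depreciable base = $324,558 − $14,400 = $310,158.
Year 1: ⌊$324,558 × 125%/7⌋ = $57,956. Book value $266,602.
Year 2: ⌊$266,602 × 125%/7⌋ = $47,607. Book value $218,995.
Year 3: ⌊$218,995 × 125%/7⌋ = $39,106. Book value $179,889.
Year 4: ⌊$179,889 × 125%/7⌋ = $32,123. Book value $147,766.
Year 5: ⌊$147,766 × 125%/7⌋ = $26,386. Book value $121,380.
Accumulated through year 5 = $324,558 − $121,380 = $203,178.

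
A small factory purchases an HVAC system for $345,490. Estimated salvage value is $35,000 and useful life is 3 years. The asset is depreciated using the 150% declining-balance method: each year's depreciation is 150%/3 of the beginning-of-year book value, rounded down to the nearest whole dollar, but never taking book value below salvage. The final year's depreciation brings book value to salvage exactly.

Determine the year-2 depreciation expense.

$86,372

Depreciable base = $345,490 − $35,000 = $310,490.
Year 1: ⌊$345,490 × 150%/3⌋ = $172,745. Book value $172,745.
Year 2: ⌊$172,745 × 150%/3⌋ = $86,372. Book value $86,373.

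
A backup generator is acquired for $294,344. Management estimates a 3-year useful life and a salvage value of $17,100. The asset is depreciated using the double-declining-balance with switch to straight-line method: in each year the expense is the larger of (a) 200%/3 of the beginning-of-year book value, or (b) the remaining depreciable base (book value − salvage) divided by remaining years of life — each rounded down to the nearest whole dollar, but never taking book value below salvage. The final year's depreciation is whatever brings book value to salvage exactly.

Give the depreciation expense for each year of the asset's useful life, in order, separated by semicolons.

$196,229; $65,410; $15,605

Depreciable base = $294,344 − $17,100 = $277,244.
Year 1: DB = ⌊$294,344 × 200%/3⌋ = $196,229; SL = ⌊$277,244/3⌋ = $92,414 → take DB $196,229. Book value $98,115.
Year 2: DB = ⌊$98,115 × 200%/3⌋ = $65,410; SL = ⌊$81,015/2⌋ = $40,507 → take DB $65,410. Book value $32,705.
Year 3 (final): $32,705 − $17,100 = $15,605. Book value $17,100.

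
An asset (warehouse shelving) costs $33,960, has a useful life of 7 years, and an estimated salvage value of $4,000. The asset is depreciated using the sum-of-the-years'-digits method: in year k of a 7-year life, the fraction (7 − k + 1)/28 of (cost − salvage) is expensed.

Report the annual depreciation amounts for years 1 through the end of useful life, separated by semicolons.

$7,490; $6,420; $5,350; $4,280; $3,210; $2,140; $1,070

Depreciable base = $33,960 − $4,000 = $29,960.
Sum of the years' digits = 7+6+5+4+3+2+1 = 28.
Year 1: $29,960 × 7/28 = $7,490. Book value $26,470.
Year 2: $29,960 × 6/28 = $6,420. Book value $20,050.
Year 3: $29,960 × 5/28 = $5,350. Book value $14,700.
Year 4: $29,960 × 4/28 = $4,280. Book value $10,420.
Year 5: $29,960 × 3/28 = $3,210. Book value $7,210.
Year 6: $29,960 × 2/28 = $2,140. Book value $5,070.
Year 7: $29,960 × 1/28 = $1,070. Book value $4,000.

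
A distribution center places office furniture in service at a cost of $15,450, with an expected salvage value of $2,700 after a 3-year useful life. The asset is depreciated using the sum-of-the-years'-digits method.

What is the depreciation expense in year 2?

Depreciable base = $15,450 − $2,700 = $12,750.
Sum of the years' digits = 3+2+1 = 6.
Year 1: $12,750 × 3/6 = $6,375. Book value $9,075.
Year 2: $12,750 × 2/6 = $4,250. Book value $4,825.

$4,250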